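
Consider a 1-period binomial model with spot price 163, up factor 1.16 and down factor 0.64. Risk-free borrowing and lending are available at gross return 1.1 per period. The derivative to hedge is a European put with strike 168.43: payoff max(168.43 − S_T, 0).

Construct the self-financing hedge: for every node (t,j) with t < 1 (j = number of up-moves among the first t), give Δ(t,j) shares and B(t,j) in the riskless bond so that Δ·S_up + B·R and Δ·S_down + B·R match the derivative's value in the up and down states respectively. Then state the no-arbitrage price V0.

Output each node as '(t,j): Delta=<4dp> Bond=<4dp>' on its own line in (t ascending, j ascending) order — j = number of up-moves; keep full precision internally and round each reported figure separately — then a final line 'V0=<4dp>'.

Since d<R<u, set p* = (R−d)/(u−d) = 0.8846; price each node as the discounted p*-expectation of its children.
Payoff layer (t=1): V(1,0)=64.1100, V(1,1)=0.0000
  t=0,j=0: stock 163.0000 → up 189.0800 (V=0.0000), down 104.3200 (V=64.1100). Price 6.7248; hedge Δ=-0.7564, bond B=130.0133.
Root portfolio cost Δ·163+B reproduces V0=6.7248.

(0,0): Delta=-0.7564 Bond=130.0133
V0=6.7248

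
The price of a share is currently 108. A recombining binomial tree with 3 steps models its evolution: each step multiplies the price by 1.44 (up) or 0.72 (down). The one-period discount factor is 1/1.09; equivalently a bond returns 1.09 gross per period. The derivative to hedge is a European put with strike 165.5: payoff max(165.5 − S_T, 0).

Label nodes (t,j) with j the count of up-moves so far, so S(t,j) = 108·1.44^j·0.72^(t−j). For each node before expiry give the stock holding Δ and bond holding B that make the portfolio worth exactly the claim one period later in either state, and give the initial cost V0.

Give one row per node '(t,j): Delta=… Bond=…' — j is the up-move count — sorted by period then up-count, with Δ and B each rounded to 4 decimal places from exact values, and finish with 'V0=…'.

(0,0): Delta=-0.5513 Bond=95.7838
(1,0): Delta=-1.0000 Bond=139.2980
(1,1): Delta=-0.3390 Bond=71.3968
(2,0): Delta=-1.0000 Bond=151.8349
(2,1): Delta=-1.0000 Bond=151.8349
(2,2): Delta=-0.0264 Bond=7.8108
V0=36.2473

Risk-neutral probability p* = (R−d)/(u−d) = (1.09−0.72)/(1.44−0.72) = 0.5139.
At expiry t=3: V(3,0)=125.1892, V(3,1)=84.8784, V(3,2)=4.2569, V(3,3)=0.0000
Node (2,0) S=55.9872: V=(p*·84.8784+(1−p*)·125.1892)/1.09=95.8477; Δ=(84.8784−125.1892)/(80.6216−40.3108)=-1.0000; B=V−Δ·S=151.8349
Node (2,1) S=111.9744: V=(p*·4.2569+(1−p*)·84.8784)/1.09=39.8605; Δ=(4.2569−84.8784)/(161.2431−80.6216)=-1.0000; B=V−Δ·S=151.8349
Node (2,2) S=223.9488: V=(p*·0.0000+(1−p*)·4.2569)/1.09=1.8984; Δ=(0.0000−4.2569)/(322.4863−161.2431)=-0.0264; B=V−Δ·S=7.8108
Node (1,0) S=77.7600: V=(p*·39.8605+(1−p*)·95.8477)/1.09=61.5380; Δ=(39.8605−95.8477)/(111.9744−55.9872)=-1.0000; B=V−Δ·S=139.2980
Node (1,1) S=155.5200: V=(p*·1.8984+(1−p*)·39.8605)/1.09=18.6717; Δ=(1.8984−39.8605)/(223.9488−111.9744)=-0.3390; B=V−Δ·S=71.3968
Node (0,0) S=108.0000: V=(p*·18.6717+(1−p*)·61.5380)/1.09=36.2473; Δ=(18.6717−61.5380)/(155.5200−77.7600)=-0.5513; B=V−Δ·S=95.7838
Each (Δ,B) replicates both successor values, so the strategy is self-financing and V0 is arbitrage-free.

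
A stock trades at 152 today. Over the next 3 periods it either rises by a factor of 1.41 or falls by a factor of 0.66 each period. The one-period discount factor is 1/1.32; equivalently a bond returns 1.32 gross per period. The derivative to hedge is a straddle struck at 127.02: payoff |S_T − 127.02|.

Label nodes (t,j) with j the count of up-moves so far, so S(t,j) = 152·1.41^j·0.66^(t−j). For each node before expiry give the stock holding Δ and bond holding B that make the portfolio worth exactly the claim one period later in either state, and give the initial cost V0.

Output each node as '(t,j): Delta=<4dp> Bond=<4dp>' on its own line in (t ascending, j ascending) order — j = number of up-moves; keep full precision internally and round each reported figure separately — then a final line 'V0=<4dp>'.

Since d<R<u, set p* = (R−d)/(u−d) = 0.8800; price each node as the discounted p*-expectation of its children.
Terminal payoffs: V(3,0)=83.3206, V(3,1)=33.6622, V(3,2)=72.4262, V(3,3)=299.0696
  t=2,j=0: stock 66.2112 → up 93.3578 (V=33.6622), down 43.6994 (V=83.3206). Price 30.0161; hedge Δ=-1.0000, bond B=96.2273.
  t=2,j=1: stock 141.4512 → up 199.4462 (V=72.4262), down 93.3578 (V=33.6622). Price 51.3443; hedge Δ=0.3654, bond B=-0.3410.
  t=2,j=2: stock 302.1912 → up 426.0896 (V=299.0696), down 199.4462 (V=72.4262). Price 205.9639; hedge Δ=1.0000, bond B=-96.2273.
  t=1,j=0: stock 100.3200 → up 141.4512 (V=51.3443), down 66.2112 (V=30.0161). Price 36.9583; hedge Δ=0.2835, bond B=8.5206.
  t=1,j=1: stock 214.3200 → up 302.1912 (V=205.9639), down 141.4512 (V=51.3443). Price 141.9770; hedge Δ=0.9619, bond B=-64.1825.
  t=0,j=0: stock 152.0000 → up 214.3200 (V=141.9770), down 100.3200 (V=36.9583). Price 98.0111; hedge Δ=0.9212, bond B=-42.0137.
Root portfolio cost Δ·152+B reproduces V0=98.0111.

(0,0): Delta=0.9212 Bond=-42.0137
(1,0): Delta=0.2835 Bond=8.5206
(1,1): Delta=0.9619 Bond=-64.1825
(2,0): Delta=-1.0000 Bond=96.2273
(2,1): Delta=0.3654 Bond=-0.3410
(2,2): Delta=1.0000 Bond=-96.2273
V0=98.0111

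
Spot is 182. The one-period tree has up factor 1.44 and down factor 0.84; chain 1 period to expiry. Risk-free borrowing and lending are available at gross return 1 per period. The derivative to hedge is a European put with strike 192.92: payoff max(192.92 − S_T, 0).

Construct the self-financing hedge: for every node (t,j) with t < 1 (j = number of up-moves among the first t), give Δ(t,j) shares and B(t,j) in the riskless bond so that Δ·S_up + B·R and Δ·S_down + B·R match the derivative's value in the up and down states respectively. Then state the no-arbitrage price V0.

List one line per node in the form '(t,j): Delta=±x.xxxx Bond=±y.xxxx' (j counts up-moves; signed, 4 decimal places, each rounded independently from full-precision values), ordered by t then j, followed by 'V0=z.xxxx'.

(0,0): Delta=-0.3667 Bond=96.0960
V0=29.3627

Risk-neutral probability p* = (R−d)/(u−d) = (1−0.84)/(1.44−0.84) = 0.2667.
At expiry t=1: V(1,0)=40.0400, V(1,1)=0.0000
Node (0,0) S=182.0000: V=(p*·0.0000+(1−p*)·40.0400)/1=29.3627; Δ=(0.0000−40.0400)/(262.0800−152.8800)=-0.3667; B=V−Δ·S=96.0960
The time-0 hedge costs 29.3627, which is the no-arbitrage price.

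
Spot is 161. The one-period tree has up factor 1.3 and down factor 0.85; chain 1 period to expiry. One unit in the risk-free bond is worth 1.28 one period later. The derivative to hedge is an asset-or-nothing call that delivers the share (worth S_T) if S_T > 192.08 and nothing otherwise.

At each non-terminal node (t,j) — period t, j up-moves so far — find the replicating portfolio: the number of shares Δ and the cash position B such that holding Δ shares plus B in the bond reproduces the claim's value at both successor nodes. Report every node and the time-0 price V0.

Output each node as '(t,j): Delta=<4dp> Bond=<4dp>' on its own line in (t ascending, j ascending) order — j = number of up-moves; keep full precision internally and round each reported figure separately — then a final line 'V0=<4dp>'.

No-arbitrage ⇒ martingale measure with p* = (R−d)/(u−d) = 0.9556.
Payoff layer (t=1): V(1,0)=0.0000, V(1,1)=209.3000
(0,0): S=161.0000. Δ = (V_up−V_dn)/(S_up−S_dn) = (209.3000−0.0000)/(209.3000−136.8500) = 2.8889. V = [p*·209.3000 + (1−p*)·0.0000]/1.28 = 156.2483. B = V − Δ·S = -308.8628.
Root portfolio cost Δ·161+B reproduces V0=156.2483.

(0,0): Delta=2.8889 Bond=-308.8628
V0=156.2483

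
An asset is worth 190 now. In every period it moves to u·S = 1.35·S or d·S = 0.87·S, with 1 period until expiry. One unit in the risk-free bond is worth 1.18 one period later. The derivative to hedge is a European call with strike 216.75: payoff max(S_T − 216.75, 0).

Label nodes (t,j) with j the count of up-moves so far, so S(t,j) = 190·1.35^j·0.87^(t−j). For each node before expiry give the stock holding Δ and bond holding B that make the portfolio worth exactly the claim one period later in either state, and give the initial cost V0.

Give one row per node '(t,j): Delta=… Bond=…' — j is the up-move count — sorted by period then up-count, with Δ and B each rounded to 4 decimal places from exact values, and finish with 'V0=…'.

Since d<R<u, set p* = (R−d)/(u−d) = 0.6458; price each node as the discounted p*-expectation of its children.
At expiry t=1: V(1,0)=0.0000, V(1,1)=39.7500
Node (0,0) S=190.0000: V=(p*·39.7500+(1−p*)·0.0000)/1.18=21.7558; Δ=(39.7500−0.0000)/(256.5000−165.3000)=0.4359; B=V−Δ·S=-61.0567
The time-0 hedge costs 21.7558, which is the no-arbitrage price.

(0,0): Delta=0.4359 Bond=-61.0567
V0=21.7558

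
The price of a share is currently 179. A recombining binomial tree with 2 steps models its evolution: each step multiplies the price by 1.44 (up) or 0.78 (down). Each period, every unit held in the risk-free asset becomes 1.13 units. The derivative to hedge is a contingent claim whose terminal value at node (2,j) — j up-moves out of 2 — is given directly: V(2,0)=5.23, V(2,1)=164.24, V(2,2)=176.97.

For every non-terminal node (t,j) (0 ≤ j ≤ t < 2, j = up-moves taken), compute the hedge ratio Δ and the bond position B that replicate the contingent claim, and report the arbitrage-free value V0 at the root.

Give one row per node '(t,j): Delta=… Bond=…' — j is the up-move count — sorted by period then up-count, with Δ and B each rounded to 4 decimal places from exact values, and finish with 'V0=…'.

(0,0): Delta=0.6100 Bond=-5.2397
(1,0): Delta=1.7256 Bond=-161.6734
(1,1): Delta=0.0748 Bond=132.0314
V0=103.9548

No-arbitrage ⇒ martingale measure with p* = (R−d)/(u−d) = 0.5303.
Terminal payoffs: V(2,0)=5.2300, V(2,1)=164.2400, V(2,2)=176.9700
  t=1,j=0: stock 139.6200 → up 201.0528 (V=164.2400), down 108.9036 (V=5.2300). Price 79.2509; hedge Δ=1.7256, bond B=-161.6734.
  t=1,j=1: stock 257.7600 → up 371.1744 (V=176.9700), down 201.0528 (V=164.2400). Price 151.3193; hedge Δ=0.0748, bond B=132.0314.
  t=0,j=0: stock 179.0000 → up 257.7600 (V=151.3193), down 139.6200 (V=79.2509). Price 103.9548; hedge Δ=0.6100, bond B=-5.2397.
Check: Δ(0,0)·S0 + B(0,0) = 103.9548 = V0.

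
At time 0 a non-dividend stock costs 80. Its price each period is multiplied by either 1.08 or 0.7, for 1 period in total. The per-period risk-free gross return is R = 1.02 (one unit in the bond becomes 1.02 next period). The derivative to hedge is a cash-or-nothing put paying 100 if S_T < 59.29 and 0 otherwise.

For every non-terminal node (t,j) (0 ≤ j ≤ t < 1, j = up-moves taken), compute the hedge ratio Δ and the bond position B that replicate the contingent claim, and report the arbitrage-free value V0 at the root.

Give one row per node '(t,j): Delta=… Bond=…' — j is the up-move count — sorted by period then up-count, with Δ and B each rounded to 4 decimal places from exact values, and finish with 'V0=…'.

(0,0): Delta=-3.2895 Bond=278.6378
V0=15.4799

Since d<R<u, set p* = (R−d)/(u−d) = 0.8421; price each node as the discounted p*-expectation of its children.
Terminal values V(1,·): V(1,0)=100.0000, V(1,1)=0.0000
Node (0,0) S=80.0000: V=(p*·0.0000+(1−p*)·100.0000)/1.02=15.4799; Δ=(0.0000−100.0000)/(86.4000−56.0000)=-3.2895; B=V−Δ·S=278.6378
Root portfolio cost Δ·80+B reproduces V0=15.4799.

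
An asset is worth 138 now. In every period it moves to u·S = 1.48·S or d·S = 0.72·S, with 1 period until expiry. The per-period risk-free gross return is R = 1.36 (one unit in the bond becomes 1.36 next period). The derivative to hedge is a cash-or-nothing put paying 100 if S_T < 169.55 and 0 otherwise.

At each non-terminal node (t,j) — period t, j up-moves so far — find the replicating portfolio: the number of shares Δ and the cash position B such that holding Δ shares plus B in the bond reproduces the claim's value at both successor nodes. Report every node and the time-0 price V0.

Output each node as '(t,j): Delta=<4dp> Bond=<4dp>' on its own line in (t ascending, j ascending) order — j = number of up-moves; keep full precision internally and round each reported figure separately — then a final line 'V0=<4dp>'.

(0,0): Delta=-0.9535 Bond=143.1889
V0=11.6099

Since d<R<u, set p* = (R−d)/(u−d) = 0.8421; price each node as the discounted p*-expectation of its children.
Terminal payoffs: V(1,0)=100.0000, V(1,1)=0.0000
(0,0): S=138.0000. Δ = (V_up−V_dn)/(S_up−S_dn) = (0.0000−100.0000)/(204.2400−99.3600) = -0.9535. V = [p*·0.0000 + (1−p*)·100.0000]/1.36 = 11.6099. B = V − Δ·S = 143.1889.
The time-0 hedge costs 11.6099, which is the no-arbitrage price.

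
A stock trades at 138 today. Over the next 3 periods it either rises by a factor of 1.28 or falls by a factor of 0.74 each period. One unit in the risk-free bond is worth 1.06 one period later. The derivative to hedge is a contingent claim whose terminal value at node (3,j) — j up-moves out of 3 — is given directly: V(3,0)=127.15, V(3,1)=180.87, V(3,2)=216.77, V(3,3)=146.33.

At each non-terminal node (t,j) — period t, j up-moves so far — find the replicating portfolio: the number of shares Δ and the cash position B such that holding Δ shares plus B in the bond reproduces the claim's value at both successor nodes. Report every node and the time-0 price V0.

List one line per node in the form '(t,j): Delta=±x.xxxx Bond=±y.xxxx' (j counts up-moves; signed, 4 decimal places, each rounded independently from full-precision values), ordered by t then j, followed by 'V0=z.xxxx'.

Risk-neutral probability p* = (R−d)/(u−d) = (1.06−0.74)/(1.28−0.74) = 0.5926.
At expiry t=3: V(3,0)=127.1500, V(3,1)=180.8700, V(3,2)=216.7700, V(3,3)=146.3300
(2,0): S=75.5688. Δ = (V_up−V_dn)/(S_up−S_dn) = (180.8700−127.1500)/(96.7281−55.9209) = 1.3164. V = [p*·180.8700 + (1−p*)·127.1500]/1.06 = 149.9850. B = V − Δ·S = 50.5035.
(2,1): S=130.7136. Δ = (V_up−V_dn)/(S_up−S_dn) = (216.7700−180.8700)/(167.3134−96.7281) = 0.5086. V = [p*·216.7700 + (1−p*)·180.8700]/1.06 = 190.7020. B = V − Δ·S = 124.2205.
(2,2): S=226.0992. Δ = (V_up−V_dn)/(S_up−S_dn) = (146.3300−216.7700)/(289.4070−167.3134) = -0.5769. V = [p*·146.3300 + (1−p*)·216.7700]/1.06 = 165.1205. B = V − Δ·S = 295.5650.
(1,0): S=102.1200. Δ = (V_up−V_dn)/(S_up−S_dn) = (190.7020−149.9850)/(130.7136−75.5688) = 0.7384. V = [p*·190.7020 + (1−p*)·149.9850]/1.06 = 164.2581. B = V − Δ·S = 88.8563.
(1,1): S=176.6400. Δ = (V_up−V_dn)/(S_up−S_dn) = (165.1205−190.7020)/(226.0992−130.7136) = -0.2682. V = [p*·165.1205 + (1−p*)·190.7020]/1.06 = 165.6062. B = V − Δ·S = 212.9792.
(0,0): S=138.0000. Δ = (V_up−V_dn)/(S_up−S_dn) = (165.6062−164.2581)/(176.6400−102.1200) = 0.0181. V = [p*·165.6062 + (1−p*)·164.2581]/1.06 = 155.7141. B = V − Δ·S = 153.2175.
The time-0 hedge costs 155.7141, which is the no-arbitrage price.

(0,0): Delta=0.0181 Bond=153.2175
(1,0): Delta=0.7384 Bond=88.8563
(1,1): Delta=-0.2682 Bond=212.9792
(2,0): Delta=1.3164 Bond=50.5035
(2,1): Delta=0.5086 Bond=124.2205
(2,2): Delta=-0.5769 Bond=295.5650
V0=155.7141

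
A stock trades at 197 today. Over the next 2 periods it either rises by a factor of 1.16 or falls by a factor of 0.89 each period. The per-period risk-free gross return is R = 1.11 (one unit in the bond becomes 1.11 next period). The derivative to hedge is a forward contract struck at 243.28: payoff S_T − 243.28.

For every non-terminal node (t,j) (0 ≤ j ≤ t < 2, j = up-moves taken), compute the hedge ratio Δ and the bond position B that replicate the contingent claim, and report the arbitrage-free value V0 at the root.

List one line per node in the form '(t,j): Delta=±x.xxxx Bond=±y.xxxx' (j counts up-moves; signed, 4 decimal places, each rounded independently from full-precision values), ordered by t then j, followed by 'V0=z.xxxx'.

Risk-neutral probability p* = (R−d)/(u−d) = (1.11−0.89)/(1.16−0.89) = 0.8148.
Terminal values V(2,·): V(2,0)=-87.2363, V(2,1)=-39.8972, V(2,2)=21.8032
Node (1,0) S=175.3300: V=(p*·-39.8972+(1−p*)·-87.2363)/1.11=-43.8412; Δ=(-39.8972−-87.2363)/(203.3828−156.0437)=1.0000; B=V−Δ·S=-219.1712
Node (1,1) S=228.5200: V=(p*·21.8032+(1−p*)·-39.8972)/1.11=9.3488; Δ=(21.8032−-39.8972)/(265.0832−203.3828)=1.0000; B=V−Δ·S=-219.1712
Node (0,0) S=197.0000: V=(p*·9.3488+(1−p*)·-43.8412)/1.11=-0.4515; Δ=(9.3488−-43.8412)/(228.5200−175.3300)=1.0000; B=V−Δ·S=-197.4515
The time-0 hedge costs -0.4515, which is the no-arbitrage price.

(0,0): Delta=1.0000 Bond=-197.4515
(1,0): Delta=1.0000 Bond=-219.1712
(1,1): Delta=1.0000 Bond=-219.1712
V0=-0.4515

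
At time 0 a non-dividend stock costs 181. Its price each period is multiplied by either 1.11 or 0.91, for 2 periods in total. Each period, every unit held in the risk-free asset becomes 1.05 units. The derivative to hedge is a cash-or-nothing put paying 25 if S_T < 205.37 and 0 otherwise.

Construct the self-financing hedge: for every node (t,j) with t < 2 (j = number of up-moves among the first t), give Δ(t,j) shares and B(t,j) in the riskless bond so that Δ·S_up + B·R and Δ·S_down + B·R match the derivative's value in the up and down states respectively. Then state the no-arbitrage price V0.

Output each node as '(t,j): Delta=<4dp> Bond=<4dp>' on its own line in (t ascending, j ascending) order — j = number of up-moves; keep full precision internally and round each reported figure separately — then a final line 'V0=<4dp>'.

(0,0): Delta=-0.4604 Bond=94.8980
(1,0): Delta=0.0000 Bond=23.8095
(1,1): Delta=-0.6222 Bond=132.1429
V0=11.5646

No-arbitrage ⇒ martingale measure with p* = (R−d)/(u−d) = 0.7000.
Payoff layer (t=2): V(2,0)=25.0000, V(2,1)=25.0000, V(2,2)=0.0000
Node (1,0) S=164.7100: V=(p*·25.0000+(1−p*)·25.0000)/1.05=23.8095; Δ=(25.0000−25.0000)/(182.8281−149.8861)=0.0000; B=V−Δ·S=23.8095
Node (1,1) S=200.9100: V=(p*·0.0000+(1−p*)·25.0000)/1.05=7.1429; Δ=(0.0000−25.0000)/(223.0101−182.8281)=-0.6222; B=V−Δ·S=132.1429
Node (0,0) S=181.0000: V=(p*·7.1429+(1−p*)·23.8095)/1.05=11.5646; Δ=(7.1429−23.8095)/(200.9100−164.7100)=-0.4604; B=V−Δ·S=94.8980
Self-financing check: at every node Δ·S+B equals the discounted successor values.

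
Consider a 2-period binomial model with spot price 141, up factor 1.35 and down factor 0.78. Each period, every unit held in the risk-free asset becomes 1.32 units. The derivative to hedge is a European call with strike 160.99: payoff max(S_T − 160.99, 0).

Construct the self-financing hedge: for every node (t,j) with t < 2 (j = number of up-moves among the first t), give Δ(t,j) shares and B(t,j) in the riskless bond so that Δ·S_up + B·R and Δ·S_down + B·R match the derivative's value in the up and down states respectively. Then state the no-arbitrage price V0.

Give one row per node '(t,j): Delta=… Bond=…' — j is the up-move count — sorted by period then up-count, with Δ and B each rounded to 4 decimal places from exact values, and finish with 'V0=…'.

Under the risk-neutral measure, an up-move has probability p* = (R−d)/(u−d) = 0.9474 and values discount at R = 1.32.
At expiry t=2: V(2,0)=0.0000, V(2,1)=0.0000, V(2,2)=95.9825
Node (1,0) S=109.9800: V=(p*·0.0000+(1−p*)·0.0000)/1.32=0.0000; Δ=(0.0000−0.0000)/(148.4730−85.7844)=0.0000; B=V−Δ·S=0.0000
Node (1,1) S=190.3500: V=(p*·95.9825+(1−p*)·0.0000)/1.32=68.8870; Δ=(95.9825−0.0000)/(256.9725−148.4730)=0.8846; B=V−Δ·S=-99.5034
Node (0,0) S=141.0000: V=(p*·68.8870+(1−p*)·0.0000)/1.32=49.4404; Δ=(68.8870−0.0000)/(190.3500−109.9800)=0.8571; B=V−Δ·S=-71.4139
Root portfolio cost Δ·141+B reproduces V0=49.4404.

(0,0): Delta=0.8571 Bond=-71.4139
(1,0): Delta=0.0000 Bond=0.0000
(1,1): Delta=0.8846 Bond=-99.5034
V0=49.4404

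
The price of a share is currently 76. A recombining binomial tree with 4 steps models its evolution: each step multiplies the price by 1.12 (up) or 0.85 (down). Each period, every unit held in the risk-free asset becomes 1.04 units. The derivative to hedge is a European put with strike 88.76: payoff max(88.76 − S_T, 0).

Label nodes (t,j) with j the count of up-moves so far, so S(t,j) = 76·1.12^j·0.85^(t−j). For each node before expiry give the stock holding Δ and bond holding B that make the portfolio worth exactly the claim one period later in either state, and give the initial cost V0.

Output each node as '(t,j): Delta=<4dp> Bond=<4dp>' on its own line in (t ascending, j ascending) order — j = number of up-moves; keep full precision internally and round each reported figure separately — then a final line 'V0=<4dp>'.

(0,0): Delta=-0.5267 Bond=47.0658
(1,0): Delta=-0.9475 Bond=76.1378
(1,1): Delta=-0.3922 Bond=37.5003
(2,0): Delta=-1.0000 Bond=82.0636
(2,1): Delta=-0.9308 Bond=77.9705
(2,2): Delta=-0.2200 Bond=22.5917
(3,0): Delta=-1.0000 Bond=85.3462
(3,1): Delta=-1.0000 Bond=85.3462
(3,2): Delta=-0.9087 Bond=79.2970
(3,3): Delta=0.0000 Bond=0.0000
V0=7.0399

The replicating-portfolio and risk-neutral prices coincide; use p* = (1.04−0.85)/(1.12−0.85) = 0.7037 for the latter.
At expiry t=4: V(4,0)=49.0875, V(4,1)=36.4857, V(4,2)=19.8809, V(4,3)=0.0000, V(4,4)=0.0000
  t=3,j=0: stock 46.6735 → up 52.2743 (V=36.4857), down 39.6725 (V=49.0875). Price 38.6727; hedge Δ=-1.0000, bond B=85.3462.
  t=3,j=1: stock 61.4992 → up 68.8791 (V=19.8809), down 52.2743 (V=36.4857). Price 23.8470; hedge Δ=-1.0000, bond B=85.3462.
  t=3,j=2: stock 81.0342 → up 90.7583 (V=0.0000), down 68.8791 (V=19.8809). Price 5.6641; hedge Δ=-0.9087, bond B=79.2970.
  t=3,j=3: stock 106.7745 → up 119.5875 (V=0.0000), down 90.7583 (V=0.0000). Price 0.0000; hedge Δ=0.0000, bond B=0.0000.
  t=2,j=0: stock 54.9100 → up 61.4992 (V=23.8470), down 46.6735 (V=38.6727). Price 27.1536; hedge Δ=-1.0000, bond B=82.0636.
  t=2,j=1: stock 72.3520 → up 81.0342 (V=5.6641), down 61.4992 (V=23.8470). Price 10.6265; hedge Δ=-0.9308, bond B=77.9705.
  t=2,j=2: stock 95.3344 → up 106.7745 (V=0.0000), down 81.0342 (V=5.6641). Price 1.6137; hedge Δ=-0.2200, bond B=22.5917.
  t=1,j=0: stock 64.6000 → up 72.3520 (V=10.6265), down 54.9100 (V=27.1536). Price 14.9264; hedge Δ=-0.9475, bond B=76.1378.
  t=1,j=1: stock 85.1200 → up 95.3344 (V=1.6137), down 72.3520 (V=10.6265). Price 4.1194; hedge Δ=-0.3922, bond B=37.5003.
  t=0,j=0: stock 76.0000 → up 85.1200 (V=4.1194), down 64.6000 (V=14.9264). Price 7.0399; hedge Δ=-0.5267, bond B=47.0658.
Each (Δ,B) replicates both successor values, so the strategy is self-financing and V0 is arbitrage-free.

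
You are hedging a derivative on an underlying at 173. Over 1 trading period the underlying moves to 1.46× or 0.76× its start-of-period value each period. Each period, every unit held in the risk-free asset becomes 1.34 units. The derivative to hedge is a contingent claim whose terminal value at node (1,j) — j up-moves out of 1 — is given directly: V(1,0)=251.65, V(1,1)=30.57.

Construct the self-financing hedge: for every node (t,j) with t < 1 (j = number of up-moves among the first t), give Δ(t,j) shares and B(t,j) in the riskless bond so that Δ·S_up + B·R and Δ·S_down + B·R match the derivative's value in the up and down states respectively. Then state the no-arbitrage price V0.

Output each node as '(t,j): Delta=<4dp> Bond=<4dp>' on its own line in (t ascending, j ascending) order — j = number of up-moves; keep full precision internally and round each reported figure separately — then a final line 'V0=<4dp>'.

(0,0): Delta=-1.8256 Bond=366.9252
V0=51.0966

Under the risk-neutral measure, an up-move has probability p* = (R−d)/(u−d) = 0.8286 and values discount at R = 1.34.
Terminal payoffs: V(1,0)=251.6500, V(1,1)=30.5700
Node (0,0) S=173.0000: V=(p*·30.5700+(1−p*)·251.6500)/1.34=51.0966; Δ=(30.5700−251.6500)/(252.5800−131.4800)=-1.8256; B=V−Δ·S=366.9252
Self-financing check: at every node Δ·S+B equals the discounted successor values.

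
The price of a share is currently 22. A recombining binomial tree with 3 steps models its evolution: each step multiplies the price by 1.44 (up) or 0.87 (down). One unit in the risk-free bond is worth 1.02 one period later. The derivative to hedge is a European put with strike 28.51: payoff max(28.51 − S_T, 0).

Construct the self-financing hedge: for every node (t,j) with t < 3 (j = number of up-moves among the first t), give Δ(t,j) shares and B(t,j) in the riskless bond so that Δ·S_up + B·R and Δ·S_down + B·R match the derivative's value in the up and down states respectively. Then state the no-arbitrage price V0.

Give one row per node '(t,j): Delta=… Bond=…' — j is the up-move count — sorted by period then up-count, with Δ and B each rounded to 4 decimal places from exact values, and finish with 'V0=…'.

(0,0): Delta=-0.5297 Bond=18.7698
(1,0): Delta=-0.7356 Bond=23.0872
(1,1): Delta=-0.1813 Bond=8.1076
(2,0): Delta=-1.0000 Bond=27.9510
(2,1): Delta=-0.2884 Bond=11.2233
(2,2): Delta=0.0000 Bond=0.0000
V0=7.1167

Since d<R<u, set p* = (R−d)/(u−d) = 0.2632; price each node as the discounted p*-expectation of its children.
Terminal payoffs: V(3,0)=14.0229, V(3,1)=4.5314, V(3,2)=0.0000, V(3,3)=0.0000
Node (2,0) S=16.6518: V=(p*·4.5314+(1−p*)·14.0229)/1.02=11.2992; Δ=(4.5314−14.0229)/(23.9786−14.4871)=-1.0000; B=V−Δ·S=27.9510
Node (2,1) S=27.5616: V=(p*·0.0000+(1−p*)·4.5314)/1.02=3.2735; Δ=(0.0000−4.5314)/(39.6887−23.9786)=-0.2884; B=V−Δ·S=11.2233
Node (2,2) S=45.6192: V=(p*·0.0000+(1−p*)·0.0000)/1.02=0.0000; Δ=(0.0000−0.0000)/(65.6916−39.6887)=0.0000; B=V−Δ·S=0.0000
Node (1,0) S=19.1400: V=(p*·3.2735+(1−p*)·11.2992)/1.02=9.0070; Δ=(3.2735−11.2992)/(27.5616−16.6518)=-0.7356; B=V−Δ·S=23.0872
Node (1,1) S=31.6800: V=(p*·0.0000+(1−p*)·3.2735)/1.02=2.3647; Δ=(0.0000−3.2735)/(45.6192−27.5616)=-0.1813; B=V−Δ·S=8.1076
Node (0,0) S=22.0000: V=(p*·2.3647+(1−p*)·9.0070)/1.02=7.1167; Δ=(2.3647−9.0070)/(31.6800−19.1400)=-0.5297; B=V−Δ·S=18.7698
Root portfolio cost Δ·22+B reproduces V0=7.1167.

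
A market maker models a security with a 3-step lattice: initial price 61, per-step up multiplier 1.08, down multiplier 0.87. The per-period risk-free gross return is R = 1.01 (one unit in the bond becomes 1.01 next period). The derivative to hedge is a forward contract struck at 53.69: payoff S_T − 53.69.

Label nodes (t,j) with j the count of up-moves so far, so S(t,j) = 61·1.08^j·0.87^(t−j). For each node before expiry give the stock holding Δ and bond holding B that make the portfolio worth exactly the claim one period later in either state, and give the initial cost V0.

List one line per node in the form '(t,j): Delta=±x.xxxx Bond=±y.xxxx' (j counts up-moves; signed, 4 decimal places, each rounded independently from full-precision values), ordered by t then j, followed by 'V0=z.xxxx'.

(0,0): Delta=1.0000 Bond=-52.1110
(1,0): Delta=1.0000 Bond=-52.6321
(1,1): Delta=1.0000 Bond=-52.6321
(2,0): Delta=1.0000 Bond=-53.1584
(2,1): Delta=1.0000 Bond=-53.1584
(2,2): Delta=1.0000 Bond=-53.1584
V0=8.8890

Under the risk-neutral measure, an up-move has probability p* = (R−d)/(u−d) = 0.6667 and values discount at R = 1.01.
Payoff layer (t=3): V(3,0)=-13.5213, V(3,1)=-3.8254, V(3,2)=8.2108, V(3,3)=23.1524
  t=2,j=0: stock 46.1709 → up 49.8646 (V=-3.8254), down 40.1687 (V=-13.5213). Price -6.9875; hedge Δ=1.0000, bond B=-53.1584.
  t=2,j=1: stock 57.3156 → up 61.9008 (V=8.2108), down 49.8646 (V=-3.8254). Price 4.1572; hedge Δ=1.0000, bond B=-53.1584.
  t=2,j=2: stock 71.1504 → up 76.8424 (V=23.1524), down 61.9008 (V=8.2108). Price 17.9920; hedge Δ=1.0000, bond B=-53.1584.
  t=1,j=0: stock 53.0700 → up 57.3156 (V=4.1572), down 46.1709 (V=-6.9875). Price 0.4379; hedge Δ=1.0000, bond B=-52.6321.
  t=1,j=1: stock 65.8800 → up 71.1504 (V=17.9920), down 57.3156 (V=4.1572). Price 13.2479; hedge Δ=1.0000, bond B=-52.6321.
  t=0,j=0: stock 61.0000 → up 65.8800 (V=13.2479), down 53.0700 (V=0.4379). Price 8.8890; hedge Δ=1.0000, bond B=-52.1110.
Check: Δ(0,0)·S0 + B(0,0) = 8.8890 = V0.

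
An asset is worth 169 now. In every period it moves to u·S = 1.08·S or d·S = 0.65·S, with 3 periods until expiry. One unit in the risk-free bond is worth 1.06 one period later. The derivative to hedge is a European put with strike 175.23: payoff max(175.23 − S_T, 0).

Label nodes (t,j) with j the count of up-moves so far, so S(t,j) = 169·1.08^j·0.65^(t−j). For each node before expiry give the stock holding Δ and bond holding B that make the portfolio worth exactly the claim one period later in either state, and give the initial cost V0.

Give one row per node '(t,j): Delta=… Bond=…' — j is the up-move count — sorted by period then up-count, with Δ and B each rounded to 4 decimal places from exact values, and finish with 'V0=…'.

(0,0): Delta=-0.5807 Bond=103.6701
(1,0): Delta=-1.0000 Bond=155.9541
(1,1): Delta=-0.5684 Bond=107.6433
(2,0): Delta=-1.0000 Bond=165.3113
(2,1): Delta=-1.0000 Bond=165.3113
(2,2): Delta=-0.5557 Bond=111.6039
V0=5.5374

Under the risk-neutral measure, an up-move has probability p* = (R−d)/(u−d) = 0.9535 and values discount at R = 1.06.
Terminal payoffs: V(3,0)=128.8184, V(3,1)=98.1153, V(3,2)=47.1010, V(3,3)=0.0000
(2,0): S=71.4025. Δ = (V_up−V_dn)/(S_up−S_dn) = (98.1153−128.8184)/(77.1147−46.4116) = -1.0000. V = [p*·98.1153 + (1−p*)·128.8184]/1.06 = 93.9088. B = V − Δ·S = 165.3113.
(2,1): S=118.6380. Δ = (V_up−V_dn)/(S_up−S_dn) = (47.1010−98.1153)/(128.1290−77.1147) = -1.0000. V = [p*·47.1010 + (1−p*)·98.1153]/1.06 = 46.6733. B = V − Δ·S = 165.3113.
(2,2): S=197.1216. Δ = (V_up−V_dn)/(S_up−S_dn) = (0.0000−47.1010)/(212.8913−128.1290) = -0.5557. V = [p*·0.0000 + (1−p*)·47.1010]/1.06 = 2.0667. B = V − Δ·S = 111.6039.
(1,0): S=109.8500. Δ = (V_up−V_dn)/(S_up−S_dn) = (46.6733−93.9088)/(118.6380−71.4025) = -1.0000. V = [p*·46.6733 + (1−p*)·93.9088]/1.06 = 46.1041. B = V − Δ·S = 155.9541.
(1,1): S=182.5200. Δ = (V_up−V_dn)/(S_up−S_dn) = (2.0667−46.6733)/(197.1216−118.6380) = -0.5684. V = [p*·2.0667 + (1−p*)·46.6733]/1.06 = 3.9070. B = V − Δ·S = 107.6433.
(0,0): S=169.0000. Δ = (V_up−V_dn)/(S_up−S_dn) = (3.9070−46.1041)/(182.5200−109.8500) = -0.5807. V = [p*·3.9070 + (1−p*)·46.1041]/1.06 = 5.5374. B = V − Δ·S = 103.6701.
Root portfolio cost Δ·169+B reproduces V0=5.5374.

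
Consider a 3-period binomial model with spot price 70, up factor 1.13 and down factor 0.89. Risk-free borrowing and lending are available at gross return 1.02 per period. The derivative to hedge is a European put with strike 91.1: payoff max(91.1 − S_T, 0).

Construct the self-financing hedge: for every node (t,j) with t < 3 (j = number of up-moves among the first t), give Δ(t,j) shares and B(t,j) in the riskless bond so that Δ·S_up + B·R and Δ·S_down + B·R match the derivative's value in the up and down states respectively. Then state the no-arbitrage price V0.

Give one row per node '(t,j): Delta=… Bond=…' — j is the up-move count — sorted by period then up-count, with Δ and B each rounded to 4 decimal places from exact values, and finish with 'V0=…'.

(0,0): Delta=-0.8338 Bond=75.6924
(1,0): Delta=-1.0000 Bond=87.5625
(1,1): Delta=-0.7230 Bond=68.4433
(2,0): Delta=-1.0000 Bond=89.3137
(2,1): Delta=-1.0000 Bond=89.3137
(2,2): Delta=-0.5384 Bond=53.3109
V0=17.3286

No-arbitrage ⇒ martingale measure with p* = (R−d)/(u−d) = 0.5417.
At expiry t=3: V(3,0)=41.7522, V(3,1)=28.4449, V(3,2)=11.5491, V(3,3)=0.0000
(2,0): S=55.4470. Δ = (V_up−V_dn)/(S_up−S_dn) = (28.4449−41.7522)/(62.6551−49.3478) = -1.0000. V = [p*·28.4449 + (1−p*)·41.7522]/1.02 = 33.8667. B = V − Δ·S = 89.3137.
(2,1): S=70.3990. Δ = (V_up−V_dn)/(S_up−S_dn) = (11.5491−28.4449)/(79.5509−62.6551) = -1.0000. V = [p*·11.5491 + (1−p*)·28.4449]/1.02 = 18.9147. B = V − Δ·S = 89.3137.
(2,2): S=89.3830. Δ = (V_up−V_dn)/(S_up−S_dn) = (0.0000−11.5491)/(101.0028−79.5509) = -0.5384. V = [p*·0.0000 + (1−p*)·11.5491]/1.02 = 5.1896. B = V − Δ·S = 53.3109.
(1,0): S=62.3000. Δ = (V_up−V_dn)/(S_up−S_dn) = (18.9147−33.8667)/(70.3990−55.4470) = -1.0000. V = [p*·18.9147 + (1−p*)·33.8667]/1.02 = 25.2625. B = V − Δ·S = 87.5625.
(1,1): S=79.1000. Δ = (V_up−V_dn)/(S_up−S_dn) = (5.1896−18.9147)/(89.3830−70.3990) = -0.7230. V = [p*·5.1896 + (1−p*)·18.9147]/1.02 = 11.2552. B = V − Δ·S = 68.4433.
(0,0): S=70.0000. Δ = (V_up−V_dn)/(S_up−S_dn) = (11.2552−25.2625)/(79.1000−62.3000) = -0.8338. V = [p*·11.2552 + (1−p*)·25.2625]/1.02 = 17.3286. B = V − Δ·S = 75.6924.
Each (Δ,B) replicates both successor values, so the strategy is self-financing and V0 is arbitrage-free.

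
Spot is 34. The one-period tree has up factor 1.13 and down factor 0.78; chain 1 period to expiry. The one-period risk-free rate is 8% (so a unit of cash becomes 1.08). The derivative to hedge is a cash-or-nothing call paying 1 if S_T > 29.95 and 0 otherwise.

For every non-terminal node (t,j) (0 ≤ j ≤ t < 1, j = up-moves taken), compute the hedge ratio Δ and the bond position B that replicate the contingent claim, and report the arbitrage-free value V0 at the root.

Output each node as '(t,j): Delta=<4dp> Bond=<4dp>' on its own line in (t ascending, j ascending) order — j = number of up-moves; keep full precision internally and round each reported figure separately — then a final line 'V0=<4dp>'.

(0,0): Delta=0.0840 Bond=-2.0635
V0=0.7937

Under the risk-neutral measure, an up-move has probability p* = (R−d)/(u−d) = 0.8571 and values discount at R = 1.08.
Terminal values V(1,·): V(1,0)=0.0000, V(1,1)=1.0000
Node (0,0) S=34.0000: V=(p*·1.0000+(1−p*)·0.0000)/1.08=0.7937; Δ=(1.0000−0.0000)/(38.4200−26.5200)=0.0840; B=V−Δ·S=-2.0635
Each (Δ,B) replicates both successor values, so the strategy is self-financing and V0 is arbitrage-free.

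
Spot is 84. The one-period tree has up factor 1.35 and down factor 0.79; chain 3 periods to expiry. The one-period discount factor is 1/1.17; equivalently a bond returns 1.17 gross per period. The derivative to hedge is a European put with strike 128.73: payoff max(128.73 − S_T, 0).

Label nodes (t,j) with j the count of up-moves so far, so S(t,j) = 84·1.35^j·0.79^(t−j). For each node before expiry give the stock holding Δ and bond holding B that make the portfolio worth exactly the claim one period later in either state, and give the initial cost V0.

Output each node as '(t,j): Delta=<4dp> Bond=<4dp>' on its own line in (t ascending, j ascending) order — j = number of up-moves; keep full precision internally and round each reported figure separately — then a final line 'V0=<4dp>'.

No-arbitrage ⇒ martingale measure with p* = (R−d)/(u−d) = 0.6786.
Terminal payoffs: V(3,0)=87.3147, V(3,1)=57.9571, V(3,2)=7.7889, V(3,3)=0.0000
(2,0): S=52.4244. Δ = (V_up−V_dn)/(S_up−S_dn) = (57.9571−87.3147)/(70.7729−41.4153) = -1.0000. V = [p*·57.9571 + (1−p*)·87.3147]/1.17 = 57.6012. B = V − Δ·S = 110.0256.
(2,1): S=89.5860. Δ = (V_up−V_dn)/(S_up−S_dn) = (7.7889−57.9571)/(120.9411−70.7729) = -1.0000. V = [p*·7.7889 + (1−p*)·57.9571]/1.17 = 20.4396. B = V − Δ·S = 110.0256.
(2,2): S=153.0900. Δ = (V_up−V_dn)/(S_up−S_dn) = (0.0000−7.7889)/(206.6715−120.9411) = -0.0909. V = [p*·0.0000 + (1−p*)·7.7889]/1.17 = 2.1398. B = V − Δ·S = 16.0486.
(1,0): S=66.3600. Δ = (V_up−V_dn)/(S_up−S_dn) = (20.4396−57.6012)/(89.5860−52.4244) = -1.0000. V = [p*·20.4396 + (1−p*)·57.6012]/1.17 = 27.6790. B = V − Δ·S = 94.0390.
(1,1): S=113.4000. Δ = (V_up−V_dn)/(S_up−S_dn) = (2.1398−20.4396)/(153.0900−89.5860) = -0.2882. V = [p*·2.1398 + (1−p*)·20.4396]/1.17 = 6.8563. B = V − Δ·S = 39.5346.
(0,0): S=84.0000. Δ = (V_up−V_dn)/(S_up−S_dn) = (6.8563−27.6790)/(113.4000−66.3600) = -0.4427. V = [p*·6.8563 + (1−p*)·27.6790]/1.17 = 11.5806. B = V − Δ·S = 48.7640.
Self-financing check: at every node Δ·S+B equals the discounted successor values.

(0,0): Delta=-0.4427 Bond=48.7640
(1,0): Delta=-1.0000 Bond=94.0390
(1,1): Delta=-0.2882 Bond=39.5346
(2,0): Delta=-1.0000 Bond=110.0256
(2,1): Delta=-1.0000 Bond=110.0256
(2,2): Delta=-0.0909 Bond=16.0486
V0=11.5806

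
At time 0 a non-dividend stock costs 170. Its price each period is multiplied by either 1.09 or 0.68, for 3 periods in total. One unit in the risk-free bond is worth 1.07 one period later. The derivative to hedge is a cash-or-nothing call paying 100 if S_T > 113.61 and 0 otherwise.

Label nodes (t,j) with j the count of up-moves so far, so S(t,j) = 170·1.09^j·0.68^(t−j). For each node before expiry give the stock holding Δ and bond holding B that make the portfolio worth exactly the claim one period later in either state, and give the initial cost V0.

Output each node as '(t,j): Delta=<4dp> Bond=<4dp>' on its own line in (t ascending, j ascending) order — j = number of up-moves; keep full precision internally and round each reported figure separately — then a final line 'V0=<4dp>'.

(0,0): Delta=0.1163 Bond=61.2961
(1,0): Delta=1.8757 Bond=-137.7965
(1,1): Delta=0.0600 Bond=76.0167
(2,0): Delta=0.0000 Bond=0.0000
(2,1): Delta=1.9357 Bond=-155.0034
(2,2): Delta=0.0000 Bond=93.4579
V0=81.0660

Under the risk-neutral measure, an up-move has probability p* = (R−d)/(u−d) = 0.9512 and values discount at R = 1.07.
Terminal payoffs: V(3,0)=0.0000, V(3,1)=0.0000, V(3,2)=100.0000, V(3,3)=100.0000
  t=2,j=0: stock 78.6080 → up 85.6827 (V=0.0000), down 53.4534 (V=0.0000). Price 0.0000; hedge Δ=0.0000, bond B=0.0000.
  t=2,j=1: stock 126.0040 → up 137.3444 (V=100.0000), down 85.6827 (V=0.0000). Price 88.8990; hedge Δ=1.9357, bond B=-155.0034.
  t=2,j=2: stock 201.9770 → up 220.1549 (V=100.0000), down 137.3444 (V=100.0000). Price 93.4579; hedge Δ=0.0000, bond B=93.4579.
  t=1,j=0: stock 115.6000 → up 126.0040 (V=88.8990), down 78.6080 (V=0.0000). Price 79.0304; hedge Δ=1.8757, bond B=-137.7965.
  t=1,j=1: stock 185.3000 → up 201.9770 (V=93.4579), down 126.0040 (V=88.8990). Price 87.1360; hedge Δ=0.0600, bond B=76.0167.
  t=0,j=0: stock 170.0000 → up 185.3000 (V=87.1360), down 115.6000 (V=79.0304). Price 81.0660; hedge Δ=0.1163, bond B=61.2961.
The time-0 hedge costs 81.0660, which is the no-arbitrage price.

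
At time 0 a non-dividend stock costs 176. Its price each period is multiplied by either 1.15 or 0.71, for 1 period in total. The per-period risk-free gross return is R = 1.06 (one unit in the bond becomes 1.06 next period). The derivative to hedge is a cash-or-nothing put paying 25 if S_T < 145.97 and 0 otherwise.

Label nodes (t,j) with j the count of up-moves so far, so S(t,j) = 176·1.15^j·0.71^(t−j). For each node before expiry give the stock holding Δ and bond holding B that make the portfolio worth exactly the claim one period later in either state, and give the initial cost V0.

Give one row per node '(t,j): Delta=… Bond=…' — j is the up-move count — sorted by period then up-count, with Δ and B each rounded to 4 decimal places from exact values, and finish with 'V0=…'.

(0,0): Delta=-0.3228 Bond=61.6424
V0=4.8242

Risk-neutral probability p* = (R−d)/(u−d) = (1.06−0.71)/(1.15−0.71) = 0.7955.
Terminal payoffs: V(1,0)=25.0000, V(1,1)=0.0000
  t=0,j=0: stock 176.0000 → up 202.4000 (V=0.0000), down 124.9600 (V=25.0000). Price 4.8242; hedge Δ=-0.3228, bond B=61.6424.
Each (Δ,B) replicates both successor values, so the strategy is self-financing and V0 is arbitrage-free.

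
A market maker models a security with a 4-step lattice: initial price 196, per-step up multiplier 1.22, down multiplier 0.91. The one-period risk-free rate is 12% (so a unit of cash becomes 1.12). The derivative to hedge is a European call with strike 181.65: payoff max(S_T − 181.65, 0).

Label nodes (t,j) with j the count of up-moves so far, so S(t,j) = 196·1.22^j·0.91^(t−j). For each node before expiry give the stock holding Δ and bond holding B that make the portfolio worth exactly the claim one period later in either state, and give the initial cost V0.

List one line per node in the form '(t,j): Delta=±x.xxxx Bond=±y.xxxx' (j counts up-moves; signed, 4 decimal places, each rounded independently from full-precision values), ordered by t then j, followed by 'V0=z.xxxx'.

No-arbitrage ⇒ martingale measure with p* = (R−d)/(u−d) = 0.6774.
Terminal values V(4,·): V(4,0)=0.0000, V(4,1)=0.0000, V(4,2)=59.9286, V(4,3)=142.2246, V(4,4)=252.5556
Node (3,0) S=147.6999: V=(p*·0.0000+(1−p*)·0.0000)/1.12=0.0000; Δ=(0.0000−0.0000)/(180.1939−134.4069)=0.0000; B=V−Δ·S=0.0000
Node (3,1) S=198.0153: V=(p*·59.9286+(1−p*)·0.0000)/1.12=36.2472; Δ=(59.9286−0.0000)/(241.5786−180.1939)=0.9763; B=V−Δ·S=-157.0710
Node (3,2) S=265.4710: V=(p*·142.2246+(1−p*)·59.9286)/1.12=103.2835; Δ=(142.2246−59.9286)/(323.8746−241.5786)=1.0000; B=V−Δ·S=-162.1875
Node (3,3) S=355.9062: V=(p*·252.5556+(1−p*)·142.2246)/1.12=193.7187; Δ=(252.5556−142.2246)/(434.2056−323.8746)=1.0000; B=V−Δ·S=-162.1875
Node (2,0) S=162.3076: V=(p*·36.2472+(1−p*)·0.0000)/1.12=21.9237; Δ=(36.2472−0.0000)/(198.0153−147.6999)=0.7204; B=V−Δ·S=-95.0026
Node (2,1) S=217.5992: V=(p*·103.2835+(1−p*)·36.2472)/1.12=72.9097; Δ=(103.2835−36.2472)/(265.4710−198.0153)=0.9938; B=V−Δ·S=-143.3366
Node (2,2) S=291.7264: V=(p*·193.7187+(1−p*)·103.2835)/1.12=146.9161; Δ=(193.7187−103.2835)/(355.9062−265.4710)=1.0000; B=V−Δ·S=-144.8103
Node (1,0) S=178.3600: V=(p*·72.9097+(1−p*)·21.9237)/1.12=50.4130; Δ=(72.9097−21.9237)/(217.5992−162.3076)=0.9221; B=V−Δ·S=-114.0580
Node (1,1) S=239.1200: V=(p*·146.9161+(1−p*)·72.9097)/1.12=109.8599; Δ=(146.9161−72.9097)/(291.7264−217.5992)=0.9984; B=V−Δ·S=-128.8704
Node (0,0) S=196.0000: V=(p*·109.8599+(1−p*)·50.4130)/1.12=80.9674; Δ=(109.8599−50.4130)/(239.1200−178.3600)=0.9784; B=V−Δ·S=-110.7967
Check: Δ(0,0)·S0 + B(0,0) = 80.9674 = V0.

(0,0): Delta=0.9784 Bond=-110.7967
(1,0): Delta=0.9221 Bond=-114.0580
(1,1): Delta=0.9984 Bond=-128.8704
(2,0): Delta=0.7204 Bond=-95.0026
(2,1): Delta=0.9938 Bond=-143.3366
(2,2): Delta=1.0000 Bond=-144.8103
(3,0): Delta=0.0000 Bond=0.0000
(3,1): Delta=0.9763 Bond=-157.0710
(3,2): Delta=1.0000 Bond=-162.1875
(3,3): Delta=1.0000 Bond=-162.1875
V0=80.9674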